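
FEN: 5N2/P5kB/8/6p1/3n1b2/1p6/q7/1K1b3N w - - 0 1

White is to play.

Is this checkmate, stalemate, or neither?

White to move; white king on b1.
In check: yes, from the black queen on a2.
King squares — a1: attacked by Qa2; c1: attacked by Bf4; a2: attacked by Pb3; b2: attacked by Qa2; c2: attacked by Bd1.
Legal moves for White: none.
In check with no legal moves → checkmate.

checkmate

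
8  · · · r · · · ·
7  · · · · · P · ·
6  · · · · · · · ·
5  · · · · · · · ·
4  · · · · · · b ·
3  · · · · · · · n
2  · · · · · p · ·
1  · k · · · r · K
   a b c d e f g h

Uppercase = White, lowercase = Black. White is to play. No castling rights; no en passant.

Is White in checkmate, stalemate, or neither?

neither

White to move; white king on h1.
In check: yes, from the black rook on f1.
Legal moves for White: Kh2, Kg2.
White is in check but has 2 legal moves → neither.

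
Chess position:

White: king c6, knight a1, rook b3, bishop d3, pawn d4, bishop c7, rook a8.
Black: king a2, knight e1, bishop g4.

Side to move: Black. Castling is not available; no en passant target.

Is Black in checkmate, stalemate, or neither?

Black to move; black king on a2.
In check: yes, from the white rook on a8.
King squares — a1: attacked by Ra8; b1: attacked by Rb3; b2: attacked by Rb3; a3: attacked by Rb3; b3: attacked by Na1.
Legal moves for Black: none.
In check with no legal moves → checkmate.

checkmate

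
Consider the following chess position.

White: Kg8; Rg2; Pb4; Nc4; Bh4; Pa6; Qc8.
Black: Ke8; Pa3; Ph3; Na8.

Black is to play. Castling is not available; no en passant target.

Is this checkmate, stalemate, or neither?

Black to move; black king on e8.
In check: yes, from the white queen on c8.
King squares — d7: attacked by Qc8; e7: attacked by Bh4; f7: attacked by Kg8; d8: attacked by Bh4; f8: attacked by Qc8.
Legal moves for Black: none.
In check with no legal moves → checkmate.

checkmate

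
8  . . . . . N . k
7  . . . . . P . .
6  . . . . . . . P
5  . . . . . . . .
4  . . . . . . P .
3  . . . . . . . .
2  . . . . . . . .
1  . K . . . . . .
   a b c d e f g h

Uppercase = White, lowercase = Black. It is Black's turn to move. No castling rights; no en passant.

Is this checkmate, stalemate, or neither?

Black to move; black king on h8.
In check: no.
King squares — g7: attacked by Ph6; h7: attacked by Nf8; g8: attacked by Pf7.
Legal moves for Black: none.
Not in check and no legal moves → stalemate.

stalemate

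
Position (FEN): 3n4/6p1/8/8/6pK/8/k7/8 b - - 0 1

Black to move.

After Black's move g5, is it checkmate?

no

After g5: white king on h4; in check: yes, from the black pawn on g5.
White has 4 legal replies: Kh5, Kxg5, Kxg4, Kg3.
In check but a legal move exists → not checkmate.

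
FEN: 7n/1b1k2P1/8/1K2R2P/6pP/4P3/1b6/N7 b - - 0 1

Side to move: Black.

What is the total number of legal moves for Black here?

22

Black to move; king on d7.
In check: no.
Legal moves: Nf7, Ng6, Kd8, Kc8, Kc7, Kd6, Bc8, Ba8, Bc6+, Ba6+, Bd5, Be4, Bf3, Bg2, Bh1, Bxe5, Bd4, Bc3, Ba3, Bc1, Bxa1, g3.
Count: 22.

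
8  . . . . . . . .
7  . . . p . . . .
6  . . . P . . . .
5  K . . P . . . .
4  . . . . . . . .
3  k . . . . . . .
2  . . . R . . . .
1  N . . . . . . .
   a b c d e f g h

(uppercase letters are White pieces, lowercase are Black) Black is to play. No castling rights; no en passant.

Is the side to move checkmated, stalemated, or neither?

stalemate

Black to move; black king on a3.
In check: no.
King squares — a2: attacked by Rd2; b2: attacked by Rd2; b3: attacked by Na1; a4: attacked by Ka5; b4: attacked by Ka5.
Legal moves for Black: none.
Not in check and no legal moves → stalemate.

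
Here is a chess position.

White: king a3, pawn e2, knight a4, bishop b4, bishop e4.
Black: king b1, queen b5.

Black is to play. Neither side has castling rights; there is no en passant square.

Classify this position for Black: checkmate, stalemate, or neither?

neither

Black to move; black king on b1.
In check: yes, from the white bishop on e4.
Legal moves for Black: Kc1, Ka1, Qd3+.
Black is in check but has 3 legal moves → neither.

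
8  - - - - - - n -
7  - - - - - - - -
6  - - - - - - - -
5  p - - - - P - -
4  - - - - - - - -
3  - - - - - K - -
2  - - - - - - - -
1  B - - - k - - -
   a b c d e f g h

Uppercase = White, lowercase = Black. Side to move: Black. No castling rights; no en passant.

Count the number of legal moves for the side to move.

7

Black to move; king on e1.
In check: no.
Legal moves: Ne7, Nh6, Nf6, Kd2, Kf1, Kd1, a4.
Count: 7.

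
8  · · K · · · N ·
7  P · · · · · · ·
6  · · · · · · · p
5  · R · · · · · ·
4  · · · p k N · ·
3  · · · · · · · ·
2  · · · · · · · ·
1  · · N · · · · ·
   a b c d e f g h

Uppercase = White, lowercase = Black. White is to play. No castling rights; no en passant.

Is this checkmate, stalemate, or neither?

White to move; white king on c8.
In check: no.
Legal moves for White include: Ne7, Nxh6, Nf6+, Kd8, Kb8, Kd7, Kc7, Kb7, Rb8, Rb7, Rb6, Rh5, Rg5, Rf5, Re5+, Rd5, Rc5, Ra5, ... (list truncated; more exist).
White has legal moves and is not in check → neither.

neither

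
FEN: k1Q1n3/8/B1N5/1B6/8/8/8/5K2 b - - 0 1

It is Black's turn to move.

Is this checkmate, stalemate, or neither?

Black to move; black king on a8.
In check: yes, from the white queen on c8.
King squares — a7: attacked by Nc6; b7: attacked by Ba6; b8: attacked by Nc6.
Legal moves for Black: none.
In check with no legal moves → checkmate.

checkmate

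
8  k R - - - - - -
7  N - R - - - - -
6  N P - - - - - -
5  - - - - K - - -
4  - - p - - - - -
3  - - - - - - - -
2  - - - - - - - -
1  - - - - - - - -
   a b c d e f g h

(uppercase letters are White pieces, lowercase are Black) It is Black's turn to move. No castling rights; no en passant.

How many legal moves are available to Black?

0

Black to move; king on a8.
In check: yes, from the white rook on b8.
Legal moves: none.
Count: 0.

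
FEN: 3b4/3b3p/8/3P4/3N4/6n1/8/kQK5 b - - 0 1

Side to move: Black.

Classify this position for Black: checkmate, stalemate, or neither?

Black to move; black king on a1.
In check: yes, from the white queen on b1.
King squares — b1: attacked by Kc1; a2: attacked by Qb1; b2: attacked by Qb1.
Legal moves for Black: none.
In check with no legal moves → checkmate.

checkmate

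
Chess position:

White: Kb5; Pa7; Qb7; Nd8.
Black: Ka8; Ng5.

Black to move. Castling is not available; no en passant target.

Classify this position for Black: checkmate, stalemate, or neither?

checkmate

Black to move; black king on a8.
In check: yes, from the white queen on b7.
King squares — a7: attacked by Qb7; b7: attacked by Nd8; b8: attacked by Pa7.
Legal moves for Black: none.
In check with no legal moves → checkmate.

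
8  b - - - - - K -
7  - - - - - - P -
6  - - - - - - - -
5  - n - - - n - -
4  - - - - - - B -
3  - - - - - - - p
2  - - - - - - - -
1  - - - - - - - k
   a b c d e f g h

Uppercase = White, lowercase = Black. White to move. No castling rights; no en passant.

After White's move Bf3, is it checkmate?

no

After Bf3: black king on h1; in check: yes, from the white bishop on f3.
Black has 3 legal replies: Kh2, Kg1, Bxf3.
In check but a legal move exists → not checkmate.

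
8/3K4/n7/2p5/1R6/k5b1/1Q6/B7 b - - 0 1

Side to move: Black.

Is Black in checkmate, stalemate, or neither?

Black to move; black king on a3.
In check: yes, from the white queen on b2.
King squares — a2: attacked by Qb2; b2: attacked by Ba1; b3: attacked by Qb2; a4: attacked by Rb4; b4: attacked by Qb2.
Legal moves for Black: none.
In check with no legal moves → checkmate.

checkmate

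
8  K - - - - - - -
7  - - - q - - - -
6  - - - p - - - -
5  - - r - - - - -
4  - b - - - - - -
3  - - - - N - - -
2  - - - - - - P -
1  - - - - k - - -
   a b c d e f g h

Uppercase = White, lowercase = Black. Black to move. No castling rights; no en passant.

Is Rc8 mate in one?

yes

After Rc8: white king on a8; in check: yes, from the black rook on c8.
King squares — a7: attacked by Qd7; b7: attacked by Qd7; b8: attacked by Rc8.
White has no legal moves → checkmate.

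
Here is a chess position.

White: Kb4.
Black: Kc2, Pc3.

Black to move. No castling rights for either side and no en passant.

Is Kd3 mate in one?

After Kd3: white king on b4; in check: no.
White is not in check, so this cannot be checkmate.

no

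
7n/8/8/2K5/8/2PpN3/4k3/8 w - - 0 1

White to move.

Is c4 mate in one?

After c4: black king on e2; in check: no.
Black is not in check, so this cannot be checkmate.

no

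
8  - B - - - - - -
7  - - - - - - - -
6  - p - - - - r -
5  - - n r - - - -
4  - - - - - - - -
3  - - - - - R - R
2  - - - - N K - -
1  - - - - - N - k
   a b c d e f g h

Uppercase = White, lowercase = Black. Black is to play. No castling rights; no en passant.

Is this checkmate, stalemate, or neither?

checkmate

Black to move; black king on h1.
In check: yes, from the white rook on h3.
King squares — g1: attacked by Ne2; g2: attacked by Kf2; h2: attacked by Nf1.
Legal moves for Black: none.
In check with no legal moves → checkmate.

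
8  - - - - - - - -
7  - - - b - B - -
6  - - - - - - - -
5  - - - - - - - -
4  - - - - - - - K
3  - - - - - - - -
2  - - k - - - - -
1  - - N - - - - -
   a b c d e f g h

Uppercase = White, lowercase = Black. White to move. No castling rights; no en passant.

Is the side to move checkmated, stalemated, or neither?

White to move; white king on h4.
In check: no.
Legal moves for White: Bg8, Be8, Bg6+, Be6, Bh5, Bd5, Bc4, Bb3+, Ba2, Kh5, Kg5, Kg3, Nd3, Nb3, Ne2, Na2.
White has 16 legal moves and is not in check → neither.

neither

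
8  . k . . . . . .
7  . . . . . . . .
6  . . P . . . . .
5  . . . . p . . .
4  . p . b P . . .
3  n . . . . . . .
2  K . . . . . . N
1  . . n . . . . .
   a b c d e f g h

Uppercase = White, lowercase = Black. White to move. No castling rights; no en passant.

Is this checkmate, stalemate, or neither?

White to move; white king on a2.
In check: yes, from the black knight on c1.
King squares — a1: attacked by Bd4; b1: attacked by Na3; b2: attacked by Bd4; a3: attacked by Pb4; b3: attacked by Nc1.
Legal moves for White: none.
In check with no legal moves → checkmate.

checkmate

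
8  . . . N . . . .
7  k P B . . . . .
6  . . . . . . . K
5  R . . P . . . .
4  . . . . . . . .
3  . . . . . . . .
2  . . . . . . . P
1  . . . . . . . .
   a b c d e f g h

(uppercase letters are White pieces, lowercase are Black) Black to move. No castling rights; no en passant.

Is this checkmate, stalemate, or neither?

Black to move; black king on a7.
In check: yes, from the white rook on a5.
King squares — a6: attacked by Ra5; b6: attacked by Bc7; b7: attacked by Nd8; a8: attacked by Ra5; b8: attacked by Bc7.
Legal moves for Black: none.
In check with no legal moves → checkmate.

checkmate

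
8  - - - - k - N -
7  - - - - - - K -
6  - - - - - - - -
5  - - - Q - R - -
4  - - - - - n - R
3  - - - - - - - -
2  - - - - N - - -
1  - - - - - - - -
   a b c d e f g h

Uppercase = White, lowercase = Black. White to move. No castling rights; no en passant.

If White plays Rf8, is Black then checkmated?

After Rf8: black king on e8; in check: yes, from the white rook on f8.
King squares — d7: attacked by Qd5; e7: attacked by Ng8; f7: attacked by Qd5; d8: attacked by Qd5; f8: attacked by Kg7.
Black has no legal moves → checkmate.

yes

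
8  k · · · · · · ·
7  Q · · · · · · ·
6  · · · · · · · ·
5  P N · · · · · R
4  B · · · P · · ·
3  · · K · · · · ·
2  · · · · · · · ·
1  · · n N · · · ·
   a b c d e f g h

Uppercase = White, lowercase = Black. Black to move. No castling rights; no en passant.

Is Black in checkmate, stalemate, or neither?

Black to move; black king on a8.
In check: yes, from the white queen on a7.
King squares — a7: attacked by Nb5; b7: attacked by Qa7; b8: attacked by Qa7.
Legal moves for Black: none.
In check with no legal moves → checkmate.

checkmate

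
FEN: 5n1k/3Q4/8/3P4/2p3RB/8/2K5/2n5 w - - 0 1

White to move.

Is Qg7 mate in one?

After Qg7: black king on h8; in check: yes, from the white queen on g7.
King squares — g7: attacked by Rg4; h7: attacked by Qg7; g8: attacked by Qg7.
Black has no legal moves → checkmate.

yes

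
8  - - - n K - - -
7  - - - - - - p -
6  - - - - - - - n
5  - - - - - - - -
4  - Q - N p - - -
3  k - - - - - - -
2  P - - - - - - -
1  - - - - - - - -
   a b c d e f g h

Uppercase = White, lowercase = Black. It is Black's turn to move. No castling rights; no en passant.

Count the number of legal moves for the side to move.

Black to move; king on a3.
In check: yes, from the white queen on b4.
Legal moves: Kxb4, Kxa2.
Count: 2.

2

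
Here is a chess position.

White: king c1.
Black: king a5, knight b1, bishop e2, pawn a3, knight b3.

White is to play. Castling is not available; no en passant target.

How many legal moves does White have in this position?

White to move; king on c1.
In check: yes, from the black knight on b3.
Legal moves: Kc2, Kxb1.
Count: 2.

2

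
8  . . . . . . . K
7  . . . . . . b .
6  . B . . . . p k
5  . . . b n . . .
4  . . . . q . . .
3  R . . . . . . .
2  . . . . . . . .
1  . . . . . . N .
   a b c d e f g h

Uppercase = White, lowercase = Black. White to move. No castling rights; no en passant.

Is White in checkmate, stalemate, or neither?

White to move; white king on h8.
In check: yes, from the black bishop on g7.
King squares — g7: attacked by Kh6; h7: attacked by Kh6; g8: attacked by Bd5.
Legal moves for White: none.
In check with no legal moves → checkmate.

checkmate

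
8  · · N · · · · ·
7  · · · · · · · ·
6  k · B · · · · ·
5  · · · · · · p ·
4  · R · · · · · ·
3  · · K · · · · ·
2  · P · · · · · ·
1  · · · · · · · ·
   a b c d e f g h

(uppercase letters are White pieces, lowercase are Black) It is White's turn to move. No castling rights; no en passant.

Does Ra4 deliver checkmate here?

yes

After Ra4: black king on a6; in check: yes, from the white rook on a4.
King squares — a5: attacked by Ra4; b5: attacked by Bc6; b6: attacked by Nc8; a7: attacked by Ra4; b7: attacked by Bc6.
Black has no legal moves → checkmate.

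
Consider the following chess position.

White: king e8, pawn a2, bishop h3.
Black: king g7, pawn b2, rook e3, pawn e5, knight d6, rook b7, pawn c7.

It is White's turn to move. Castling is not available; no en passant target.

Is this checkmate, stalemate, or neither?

neither

White to move; white king on e8.
In check: yes, from the black knight on d6.
King squares — d7: available; e7: available; f7: attacked by Nd6; d8: available; f8: attacked by Kg7.
Legal moves for White: Kd8, Ke7, Kd7.
White is in check but has 3 legal moves → neither.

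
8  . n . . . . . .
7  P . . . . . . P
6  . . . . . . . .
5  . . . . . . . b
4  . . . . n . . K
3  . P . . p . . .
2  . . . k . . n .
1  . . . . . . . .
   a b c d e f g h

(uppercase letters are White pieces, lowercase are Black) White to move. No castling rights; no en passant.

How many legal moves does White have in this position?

2

White to move; king on h4.
In check: yes, from the black knight on g2.
Legal moves: Kxh5, Kh3.
Count: 2.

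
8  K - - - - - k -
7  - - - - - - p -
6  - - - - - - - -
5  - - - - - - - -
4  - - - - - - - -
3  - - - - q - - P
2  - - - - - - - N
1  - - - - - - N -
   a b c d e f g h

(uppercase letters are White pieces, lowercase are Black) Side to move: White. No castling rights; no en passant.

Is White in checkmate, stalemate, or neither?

White to move; white king on a8.
In check: no.
Legal moves for White: Kb8, Kb7, Ng4, Nhf3, Nf1, Ngf3, Ne2, h4.
White has 8 legal moves and is not in check → neither.

neither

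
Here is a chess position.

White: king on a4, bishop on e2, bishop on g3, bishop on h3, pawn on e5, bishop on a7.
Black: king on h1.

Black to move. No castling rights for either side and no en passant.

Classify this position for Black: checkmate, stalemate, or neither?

stalemate

Black to move; black king on h1.
In check: no.
King squares — g1: attacked by Ba7; g2: attacked by Bh3; h2: attacked by Bg3.
Legal moves for Black: none.
Not in check and no legal moves → stalemate.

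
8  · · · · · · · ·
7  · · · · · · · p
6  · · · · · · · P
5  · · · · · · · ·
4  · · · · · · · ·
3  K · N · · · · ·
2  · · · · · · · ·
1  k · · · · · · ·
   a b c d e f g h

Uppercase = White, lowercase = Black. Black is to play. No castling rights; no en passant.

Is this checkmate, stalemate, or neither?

Black to move; black king on a1.
In check: no.
King squares — b1: attacked by Nc3; a2: attacked by Ka3; b2: attacked by Ka3.
Legal moves for Black: none.
Not in check and no legal moves → stalemate.

stalemate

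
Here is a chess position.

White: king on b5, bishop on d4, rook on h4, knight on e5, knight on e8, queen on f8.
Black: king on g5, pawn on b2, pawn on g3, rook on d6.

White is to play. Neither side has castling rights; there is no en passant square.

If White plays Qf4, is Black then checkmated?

yes

After Qf4: black king on g5; in check: yes, from the white queen on f4.
King squares — f4: attacked by Rh4; g4: attacked by Qf4; h4: attacked by Qf4; f5: attacked by Qf4; h5: attacked by Rh4; f6: attacked by Qf4; g6: attacked by Ne5; h6: attacked by Qf4.
Black has no legal moves → checkmate.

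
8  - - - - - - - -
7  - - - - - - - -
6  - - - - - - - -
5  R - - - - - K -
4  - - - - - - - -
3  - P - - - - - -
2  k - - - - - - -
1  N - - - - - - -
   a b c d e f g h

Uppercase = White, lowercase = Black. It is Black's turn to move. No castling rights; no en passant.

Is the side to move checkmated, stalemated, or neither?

Black to move; black king on a2.
In check: yes, from the white rook on a5.
King squares — a1: attacked by Ra5; b1: available; b2: available; a3: attacked by Ra5; b3: attacked by Na1.
Legal moves for Black: Kb2, Kb1.
Black is in check but has 2 legal moves → neither.

neither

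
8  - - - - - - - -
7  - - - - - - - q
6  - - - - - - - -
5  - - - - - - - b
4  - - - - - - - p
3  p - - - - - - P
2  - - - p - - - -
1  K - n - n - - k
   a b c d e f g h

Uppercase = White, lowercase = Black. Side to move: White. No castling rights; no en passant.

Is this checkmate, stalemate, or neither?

White to move; white king on a1.
In check: no.
King squares — b1: attacked by Qh7; a2: attacked by Nc1; b2: attacked by Pa3.
Legal moves for White: none.
Not in check and no legal moves → stalemate.

stalemate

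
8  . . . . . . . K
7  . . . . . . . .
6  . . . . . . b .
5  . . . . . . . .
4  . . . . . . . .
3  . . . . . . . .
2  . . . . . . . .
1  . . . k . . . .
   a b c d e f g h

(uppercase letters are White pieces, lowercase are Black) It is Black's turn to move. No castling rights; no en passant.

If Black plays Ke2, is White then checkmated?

After Ke2: white king on h8; in check: no.
White is not in check, so this cannot be checkmate.

no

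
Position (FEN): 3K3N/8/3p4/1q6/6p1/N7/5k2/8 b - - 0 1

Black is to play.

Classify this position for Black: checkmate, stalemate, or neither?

Black to move; black king on f2.
In check: no.
Legal moves for Black include: Qe8+, Qb8+, Qd7+, Qb7, Qc6, Qb6+, Qa6, Qh5, Qg5+, Qf5, Qe5, Qd5, Qc5, Qa5+, Qc4, Qb4, Qa4, Qd3, ... (list truncated; more exist).
Black has legal moves and is not in check → neither.

neither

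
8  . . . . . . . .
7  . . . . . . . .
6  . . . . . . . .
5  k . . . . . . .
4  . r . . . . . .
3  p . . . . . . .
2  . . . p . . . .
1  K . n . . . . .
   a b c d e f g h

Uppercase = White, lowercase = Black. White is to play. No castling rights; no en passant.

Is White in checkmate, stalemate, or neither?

stalemate

White to move; white king on a1.
In check: no.
King squares — b1: attacked by Rb4; a2: attacked by Nc1; b2: attacked by Pa3.
Legal moves for White: none.
Not in check and no legal moves → stalemate.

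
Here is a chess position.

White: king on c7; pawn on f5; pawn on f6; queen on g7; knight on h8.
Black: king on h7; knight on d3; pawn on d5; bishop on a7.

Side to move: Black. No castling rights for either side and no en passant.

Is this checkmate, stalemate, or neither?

Black to move; black king on h7.
In check: yes, from the white queen on g7.
King squares — g6: attacked by Pf5; h6: attacked by Qg7; g7: attacked by Pf6; g8: attacked by Qg7; h8: attacked by Qg7.
Legal moves for Black: none.
In check with no legal moves → checkmate.

checkmate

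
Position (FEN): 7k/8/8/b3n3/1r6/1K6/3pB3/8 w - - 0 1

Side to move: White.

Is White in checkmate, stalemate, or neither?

neither

White to move; white king on b3.
In check: yes, from the black rook on b4.
Legal moves for White: Kc3, Ka3, Kc2, Ka2.
White is in check but has 4 legal moves → neither.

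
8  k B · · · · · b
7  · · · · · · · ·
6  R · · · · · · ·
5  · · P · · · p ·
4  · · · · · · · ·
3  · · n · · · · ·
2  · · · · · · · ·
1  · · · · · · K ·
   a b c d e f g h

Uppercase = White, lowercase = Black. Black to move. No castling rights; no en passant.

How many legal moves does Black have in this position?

2

Black to move; king on a8.
In check: yes, from the white rook on a6.
Legal moves: Kxb8, Kb7.
Count: 2.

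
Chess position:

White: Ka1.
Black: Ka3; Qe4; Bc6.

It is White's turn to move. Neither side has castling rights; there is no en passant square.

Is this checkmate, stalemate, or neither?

stalemate

White to move; white king on a1.
In check: no.
King squares — b1: attacked by Qe4; a2: attacked by Ka3; b2: attacked by Ka3.
Legal moves for White: none.
Not in check and no legal moves → stalemate.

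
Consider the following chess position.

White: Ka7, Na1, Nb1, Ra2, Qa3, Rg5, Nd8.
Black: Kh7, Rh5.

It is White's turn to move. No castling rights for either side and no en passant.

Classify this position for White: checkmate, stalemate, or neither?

neither

White to move; white king on a7.
In check: no.
Legal moves for White include: Nf7, Nb7, Ne6, Nc6, Kb8, Ka8, Kb7, Kb6, Ka6, Rg8, Rg7+, Rg6, Rxh5+, Rf5, Re5, Rd5, Rc5, Rb5, ... (list truncated; more exist).
White has legal moves and is not in check → neither.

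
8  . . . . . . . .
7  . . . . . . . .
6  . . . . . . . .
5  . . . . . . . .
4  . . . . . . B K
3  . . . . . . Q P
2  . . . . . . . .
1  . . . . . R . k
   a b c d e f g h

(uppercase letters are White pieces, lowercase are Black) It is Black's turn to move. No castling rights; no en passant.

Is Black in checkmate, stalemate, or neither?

checkmate

Black to move; black king on h1.
In check: yes, from the white rook on f1.
King squares — g1: attacked by Rf1; g2: attacked by Qg3; h2: attacked by Qg3.
Legal moves for Black: none.
In check with no legal moves → checkmate.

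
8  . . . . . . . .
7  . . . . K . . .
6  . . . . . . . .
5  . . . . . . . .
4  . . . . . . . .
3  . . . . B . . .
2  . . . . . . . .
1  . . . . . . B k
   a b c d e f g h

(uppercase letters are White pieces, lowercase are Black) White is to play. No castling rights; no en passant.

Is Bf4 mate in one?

After Bf4: black king on h1; in check: no.
Black is not in check, so this cannot be checkmate.

no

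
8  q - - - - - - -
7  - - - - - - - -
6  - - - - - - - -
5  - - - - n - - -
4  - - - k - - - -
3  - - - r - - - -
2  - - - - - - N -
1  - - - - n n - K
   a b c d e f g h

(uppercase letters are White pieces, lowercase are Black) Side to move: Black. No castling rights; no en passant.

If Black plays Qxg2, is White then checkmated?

After Qxg2: white king on h1; in check: yes, from the black queen on g2.
King squares — g1: attacked by Qg2; g2: attacked by Ne1; h2: attacked by Nf1.
White has no legal moves → checkmate.

yes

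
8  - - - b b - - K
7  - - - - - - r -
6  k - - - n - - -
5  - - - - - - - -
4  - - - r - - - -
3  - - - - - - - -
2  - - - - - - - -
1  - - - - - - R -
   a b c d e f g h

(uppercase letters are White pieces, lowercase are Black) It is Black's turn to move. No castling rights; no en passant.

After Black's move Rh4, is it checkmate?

After Rh4: white king on h8; in check: yes, from the black rook on h4.
King squares — g7: attacked by Ne6; h7: attacked by Rh4; g8: attacked by Rg7.
White has no legal moves → checkmate.

yes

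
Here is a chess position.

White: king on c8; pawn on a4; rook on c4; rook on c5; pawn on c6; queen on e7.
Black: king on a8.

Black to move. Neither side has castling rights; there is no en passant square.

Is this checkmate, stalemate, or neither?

stalemate

Black to move; black king on a8.
In check: no.
King squares — a7: attacked by Qe7; b7: attacked by Pc6; b8: attacked by Kc8.
Legal moves for Black: none.
Not in check and no legal moves → stalemate.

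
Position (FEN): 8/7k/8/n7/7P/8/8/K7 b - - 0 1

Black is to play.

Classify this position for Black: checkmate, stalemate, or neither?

Black to move; black king on h7.
In check: no.
Legal moves for Black: Kh8, Kg8, Kg7, Kh6, Kg6, Nb7, Nc6, Nc4, Nb3+.
Black has 9 legal moves and is not in check → neither.

neither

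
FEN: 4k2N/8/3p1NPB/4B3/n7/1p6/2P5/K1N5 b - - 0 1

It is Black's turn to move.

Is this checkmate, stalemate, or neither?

neither

Black to move; black king on e8.
In check: yes, from the white knight on f6.
Legal moves for Black: Kd8, Ke7.
Black is in check but has 2 legal moves → neither.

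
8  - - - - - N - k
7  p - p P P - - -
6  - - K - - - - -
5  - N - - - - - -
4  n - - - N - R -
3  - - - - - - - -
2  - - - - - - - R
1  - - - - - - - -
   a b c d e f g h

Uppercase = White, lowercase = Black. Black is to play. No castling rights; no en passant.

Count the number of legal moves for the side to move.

Black to move; king on h8.
In check: yes, from the white rook on h2.
Legal moves: none.
Count: 0.

0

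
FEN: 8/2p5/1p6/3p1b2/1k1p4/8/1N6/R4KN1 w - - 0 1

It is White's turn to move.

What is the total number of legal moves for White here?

White to move; king on f1.
In check: no.
Legal moves: Nc4, Na4, Nd3+, Nd1, Nh3, Nf3, Ne2, Kg2, Kf2, Ke2, Ke1, Ra8, Ra7, Ra6, Ra5, Ra4+, Ra3, Ra2, Re1, Rd1, Rc1, Rb1.
Count: 22.

22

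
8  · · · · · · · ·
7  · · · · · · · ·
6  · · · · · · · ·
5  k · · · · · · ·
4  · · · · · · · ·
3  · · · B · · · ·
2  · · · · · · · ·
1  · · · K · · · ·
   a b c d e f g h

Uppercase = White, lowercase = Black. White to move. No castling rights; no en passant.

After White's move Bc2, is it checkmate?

no

After Bc2: black king on a5; in check: no.
Black is not in check, so this cannot be checkmate.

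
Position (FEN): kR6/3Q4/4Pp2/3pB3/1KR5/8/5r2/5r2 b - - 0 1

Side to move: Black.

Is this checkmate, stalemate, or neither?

checkmate

Black to move; black king on a8.
In check: yes, from the white rook on b8.
King squares — a7: attacked by Qd7; b7: attacked by Qd7; b8: attacked by Be5.
Legal moves for Black: none.
In check with no legal moves → checkmate.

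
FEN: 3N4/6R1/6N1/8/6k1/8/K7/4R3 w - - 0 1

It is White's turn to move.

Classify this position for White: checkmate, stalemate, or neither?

neither

White to move; white king on a2.
In check: no.
Legal moves for White include: Nf7, Nb7, Ne6, Nc6, Rg8, Rh7, Rf7, Rge7, Rd7, Rc7, Rb7, Ra7, Nh8+, Nf8+, Ne7+, Ne5+, Nh4+, Nf4+, ... (list truncated; more exist).
White has legal moves and is not in check → neither.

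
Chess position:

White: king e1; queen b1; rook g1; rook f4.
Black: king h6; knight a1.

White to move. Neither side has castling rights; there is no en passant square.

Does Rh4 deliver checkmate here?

yes

After Rh4: black king on h6; in check: yes, from the white rook on h4.
King squares — g5: attacked by Rg1; h5: attacked by Rh4; g6: attacked by Qb1; g7: attacked by Rg1; h7: attacked by Qb1.
Black has no legal moves → checkmate.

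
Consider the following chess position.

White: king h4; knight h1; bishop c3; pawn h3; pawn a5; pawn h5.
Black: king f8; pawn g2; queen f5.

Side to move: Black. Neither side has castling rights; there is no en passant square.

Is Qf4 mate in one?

After Qf4: white king on h4; in check: yes, from the black queen on f4.
King squares — g3: attacked by Qf4; h3: own pawn; g4: attacked by Qf4; g5: attacked by Qf4; h5: own pawn.
White has no legal moves → checkmate.

yes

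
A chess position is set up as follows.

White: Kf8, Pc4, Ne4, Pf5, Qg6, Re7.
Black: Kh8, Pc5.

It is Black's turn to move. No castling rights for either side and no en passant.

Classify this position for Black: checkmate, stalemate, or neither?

Black to move; black king on h8.
In check: no.
King squares — g7: attacked by Qg6; h7: attacked by Qg6; g8: attacked by Qg6.
Legal moves for Black: none.
Not in check and no legal moves → stalemate.

stalemate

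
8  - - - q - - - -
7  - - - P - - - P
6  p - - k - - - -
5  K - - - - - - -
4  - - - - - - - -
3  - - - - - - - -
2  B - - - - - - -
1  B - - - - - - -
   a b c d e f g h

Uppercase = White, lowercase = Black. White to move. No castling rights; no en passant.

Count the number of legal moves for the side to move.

3

White to move; king on a5.
In check: yes, from the black queen on d8.
Legal moves: Kxa6, Kb4, Ka4.
Count: 3.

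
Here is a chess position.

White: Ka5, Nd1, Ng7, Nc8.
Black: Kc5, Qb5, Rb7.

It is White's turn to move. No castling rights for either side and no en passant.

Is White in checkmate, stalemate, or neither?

White to move; white king on a5.
In check: yes, from the black queen on b5.
King squares — a4: attacked by Qb5; b4: attacked by Qb5; b5: attacked by Kc5; a6: attacked by Qb5; b6: attacked by Qb5.
Legal moves for White: none.
In check with no legal moves → checkmate.

checkmate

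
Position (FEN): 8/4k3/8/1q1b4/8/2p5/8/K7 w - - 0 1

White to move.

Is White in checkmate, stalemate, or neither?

stalemate

White to move; white king on a1.
In check: no.
King squares — b1: attacked by Qb5; a2: attacked by Bd5; b2: attacked by Pc3.
Legal moves for White: none.
Not in check and no legal moves → stalemate.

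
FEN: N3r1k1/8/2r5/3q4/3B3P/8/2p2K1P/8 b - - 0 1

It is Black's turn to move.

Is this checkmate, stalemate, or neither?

Black to move; black king on g8.
In check: no.
Legal moves for Black include: Kf8, Kh7, Kf7, Rf8+, Rd8, Rec8, Rb8, Rxa8, Re7, Ree6, Re5, Re4, Re3, Re2+, Re1, Rcc8, Rc7, Rh6, ... (list truncated; more exist).
Black has legal moves and is not in check → neither.

neither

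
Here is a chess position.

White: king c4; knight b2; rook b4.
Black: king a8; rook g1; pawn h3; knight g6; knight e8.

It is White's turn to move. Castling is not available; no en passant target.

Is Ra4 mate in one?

no

After Ra4: black king on a8; in check: yes, from the white rook on a4.
Black has 2 legal replies: Kb8, Kb7.
In check but a legal move exists → not checkmate.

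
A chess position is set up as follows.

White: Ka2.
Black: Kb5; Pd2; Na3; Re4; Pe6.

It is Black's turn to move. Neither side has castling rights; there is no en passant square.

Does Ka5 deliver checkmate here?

After Ka5: white king on a2; in check: no.
White is not in check, so this cannot be checkmate.

no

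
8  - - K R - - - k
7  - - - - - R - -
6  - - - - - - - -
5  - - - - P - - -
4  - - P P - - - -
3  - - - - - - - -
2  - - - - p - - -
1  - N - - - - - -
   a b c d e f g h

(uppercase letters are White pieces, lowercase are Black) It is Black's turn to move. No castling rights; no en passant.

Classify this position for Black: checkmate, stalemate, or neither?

Black to move; black king on h8.
In check: yes, from the white rook on d8.
King squares — g7: attacked by Rf7; h7: attacked by Rf7; g8: attacked by Rd8.
Legal moves for Black: none.
In check with no legal moves → checkmate.

checkmate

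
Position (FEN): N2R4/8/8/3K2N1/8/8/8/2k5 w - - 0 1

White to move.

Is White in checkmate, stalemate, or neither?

White to move; white king on d5.
In check: no.
Legal moves for White include: Rh8, Rg8, Rf8, Re8, Rc8+, Rb8, Rd7, Rd6, Nc7, Nb6, Nh7, Nf7, Ne6, Ne4, Nh3, Nf3, Ke6, Kd6, ... (list truncated; more exist).
White has legal moves and is not in check → neither.

neither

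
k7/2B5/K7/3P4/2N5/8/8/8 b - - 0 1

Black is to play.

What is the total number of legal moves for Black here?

Black to move; king on a8.
In check: no.
Legal moves: none.
Count: 0.

0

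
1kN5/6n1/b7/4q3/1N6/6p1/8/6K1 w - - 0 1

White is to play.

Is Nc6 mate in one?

After Nc6: black king on b8; in check: yes, from the white knight on c6.
Black has 4 legal replies: Kxc8, Ka8, Kc7, Kb7.
In check but a legal move exists → not checkmate.

no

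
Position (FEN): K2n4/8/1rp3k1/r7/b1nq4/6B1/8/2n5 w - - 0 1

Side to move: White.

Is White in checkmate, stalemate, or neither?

White to move; white king on a8.
In check: yes, from the black rook on a5.
King squares — a7: attacked by Ra5; b7: attacked by Rb6; b8: attacked by Rb6.
Legal moves for White: none.
In check with no legal moves → checkmate.

checkmate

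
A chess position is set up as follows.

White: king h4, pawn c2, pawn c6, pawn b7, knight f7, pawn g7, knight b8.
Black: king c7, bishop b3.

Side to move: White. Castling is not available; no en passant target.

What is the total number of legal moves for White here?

20

White to move; king on h4.
In check: no.
Legal moves: Nd7, Na6+, Nh8, Nd8, Nh6, Nd6, Ng5, Ne5, Kh5, Kg5, Kg4, Kh3, Kg3, cxb3, g8=Q, g8=R, g8=B, g8=N, c3, c4.
Count: 20.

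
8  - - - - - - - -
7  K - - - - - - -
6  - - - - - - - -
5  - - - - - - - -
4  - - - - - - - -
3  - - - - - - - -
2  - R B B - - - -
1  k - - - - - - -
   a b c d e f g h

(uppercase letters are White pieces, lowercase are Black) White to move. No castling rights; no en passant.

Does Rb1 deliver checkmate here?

After Rb1: black king on a1; in check: yes, from the white rook on b1.
Black has 1 legal reply: Ka2.
In check but a legal move exists → not checkmate.

no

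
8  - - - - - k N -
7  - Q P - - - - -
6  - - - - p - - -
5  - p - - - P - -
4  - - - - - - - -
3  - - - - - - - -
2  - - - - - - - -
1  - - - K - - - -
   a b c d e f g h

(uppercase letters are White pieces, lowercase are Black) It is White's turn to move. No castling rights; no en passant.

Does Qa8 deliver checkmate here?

no

After Qa8: black king on f8; in check: yes, from the white queen on a8.
Black has 2 legal replies: Kg7, Kf7.
In check but a legal move exists → not checkmate.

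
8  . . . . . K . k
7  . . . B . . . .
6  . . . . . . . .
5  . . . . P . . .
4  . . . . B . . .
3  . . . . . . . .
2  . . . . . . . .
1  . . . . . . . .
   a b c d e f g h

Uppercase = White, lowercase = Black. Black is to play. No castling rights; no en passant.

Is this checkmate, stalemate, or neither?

stalemate

Black to move; black king on h8.
In check: no.
King squares — g7: attacked by Kf8; h7: attacked by Be4; g8: attacked by Kf8.
Legal moves for Black: none.
Not in check and no legal moves → stalemate.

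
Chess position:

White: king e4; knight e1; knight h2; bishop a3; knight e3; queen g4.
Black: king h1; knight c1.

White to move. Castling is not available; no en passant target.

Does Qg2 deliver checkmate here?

yes

After Qg2: black king on h1; in check: yes, from the white queen on g2.
King squares — g1: attacked by Qg2; g2: attacked by Ne1; h2: attacked by Qg2.
Black has no legal moves → checkmate.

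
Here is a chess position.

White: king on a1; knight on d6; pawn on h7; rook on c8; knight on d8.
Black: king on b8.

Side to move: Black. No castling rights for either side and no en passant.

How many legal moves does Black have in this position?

Black to move; king on b8.
In check: yes, from the white rook on c8.
Legal moves: Ka7.
Count: 1.

1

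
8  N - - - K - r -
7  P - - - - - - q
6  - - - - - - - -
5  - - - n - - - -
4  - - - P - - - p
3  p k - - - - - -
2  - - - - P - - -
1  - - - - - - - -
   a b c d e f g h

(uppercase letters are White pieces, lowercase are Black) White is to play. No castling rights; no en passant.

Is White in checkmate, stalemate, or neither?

checkmate

White to move; white king on e8.
In check: yes, from the black rook on g8.
King squares — d7: attacked by Qh7; e7: attacked by Nd5; f7: attacked by Qh7; d8: attacked by Rg8; f8: attacked by Rg8.
Legal moves for White: none.
In check with no legal moves → checkmate.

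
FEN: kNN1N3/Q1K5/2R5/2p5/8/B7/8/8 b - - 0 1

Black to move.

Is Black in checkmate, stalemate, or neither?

Black to move; black king on a8.
In check: yes, from the white queen on a7.
King squares — a7: attacked by Nc8; b7: attacked by Qa7; b8: attacked by Qa7.
Legal moves for Black: none.
In check with no legal moves → checkmate.

checkmate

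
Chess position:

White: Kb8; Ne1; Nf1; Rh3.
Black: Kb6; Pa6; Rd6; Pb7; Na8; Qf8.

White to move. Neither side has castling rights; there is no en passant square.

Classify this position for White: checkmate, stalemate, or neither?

White to move; white king on b8.
In check: yes, from the black queen on f8.
King squares — a7: attacked by Kb6; b7: attacked by Kb6; c7: attacked by Kb6; a8: attacked by Qf8; c8: attacked by Qf8.
Legal moves for White: none.
In check with no legal moves → checkmate.

checkmate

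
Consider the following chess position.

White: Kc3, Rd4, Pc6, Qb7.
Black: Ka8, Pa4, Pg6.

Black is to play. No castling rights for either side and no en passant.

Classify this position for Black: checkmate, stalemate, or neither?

Black to move; black king on a8.
In check: yes, from the white queen on b7.
King squares — a7: attacked by Qb7; b7: attacked by Pc6; b8: attacked by Qb7.
Legal moves for Black: none.
In check with no legal moves → checkmate.

checkmate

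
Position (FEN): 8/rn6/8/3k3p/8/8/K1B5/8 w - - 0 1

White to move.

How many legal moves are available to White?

4

White to move; king on a2.
In check: yes, from the black rook on a7.
Legal moves: Kb3, Kb2, Kb1, Ba4.
Count: 4.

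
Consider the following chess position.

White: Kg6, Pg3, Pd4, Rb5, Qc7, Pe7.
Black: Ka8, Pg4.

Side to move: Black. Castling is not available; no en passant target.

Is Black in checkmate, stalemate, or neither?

Black to move; black king on a8.
In check: no.
King squares — a7: attacked by Qc7; b7: attacked by Rb5; b8: attacked by Rb5.
Legal moves for Black: none.
Not in check and no legal moves → stalemate.

stalemate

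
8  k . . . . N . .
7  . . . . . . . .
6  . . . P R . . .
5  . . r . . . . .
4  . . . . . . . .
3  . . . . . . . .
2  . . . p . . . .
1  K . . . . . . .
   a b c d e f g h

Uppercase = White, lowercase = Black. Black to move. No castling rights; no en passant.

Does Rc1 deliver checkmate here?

no

After Rc1: white king on a1; in check: yes, from the black rook on c1.
White has 2 legal replies: Kb2, Ka2.
In check but a legal move exists → not checkmate.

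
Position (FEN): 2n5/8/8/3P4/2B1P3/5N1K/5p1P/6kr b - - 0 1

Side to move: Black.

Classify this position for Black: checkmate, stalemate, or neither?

Black to move; black king on g1.
In check: yes, from the white knight on f3.
King squares — f1: attacked by Bc4; h1: own rook; f2: own pawn; g2: attacked by Kh3; h2: attacked by Nf3.
Legal moves for Black: none.
In check with no legal moves → checkmate.

checkmate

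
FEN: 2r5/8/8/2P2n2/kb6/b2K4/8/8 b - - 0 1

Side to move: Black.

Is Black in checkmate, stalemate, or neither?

neither

Black to move; black king on a4.
In check: no.
Legal moves for Black include: Rh8, Rg8, Rf8, Re8, Rd8+, Rb8, Ra8, Rc7, Rc6, Rxc5, Ng7, Ne7, Nh6, Nd6, Nh4, Nd4, Ng3, Ne3, ... (list truncated; more exist).
Black has legal moves and is not in check → neither.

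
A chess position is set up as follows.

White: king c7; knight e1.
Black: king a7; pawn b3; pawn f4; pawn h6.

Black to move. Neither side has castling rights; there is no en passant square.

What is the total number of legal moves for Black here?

Black to move; king on a7.
In check: no.
Legal moves: Ka8, Ka6, h5, f3, b2.
Count: 5.

5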